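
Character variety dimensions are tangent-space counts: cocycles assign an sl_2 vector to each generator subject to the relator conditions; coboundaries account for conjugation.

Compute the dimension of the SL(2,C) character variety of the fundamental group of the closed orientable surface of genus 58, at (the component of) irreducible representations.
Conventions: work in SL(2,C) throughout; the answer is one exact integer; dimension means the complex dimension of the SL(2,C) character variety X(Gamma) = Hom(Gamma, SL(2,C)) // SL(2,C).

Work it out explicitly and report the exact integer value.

pi_1 of the closed genus-58 surface has 116 generators bound by the single product-of-commutators relator.
Before the relator condition, cocycle space has dim 3*116 = 348.
d_2 is surjective at irreducible rho (its cokernel H^2 is dual to H^0 = 0), so dim Z^1 = 348 - 3 = 345.
Coboundaries contribute dim B^1 = 3 (injective at irreducible rho).
Hence dim X = 345 - 3 = 342.

342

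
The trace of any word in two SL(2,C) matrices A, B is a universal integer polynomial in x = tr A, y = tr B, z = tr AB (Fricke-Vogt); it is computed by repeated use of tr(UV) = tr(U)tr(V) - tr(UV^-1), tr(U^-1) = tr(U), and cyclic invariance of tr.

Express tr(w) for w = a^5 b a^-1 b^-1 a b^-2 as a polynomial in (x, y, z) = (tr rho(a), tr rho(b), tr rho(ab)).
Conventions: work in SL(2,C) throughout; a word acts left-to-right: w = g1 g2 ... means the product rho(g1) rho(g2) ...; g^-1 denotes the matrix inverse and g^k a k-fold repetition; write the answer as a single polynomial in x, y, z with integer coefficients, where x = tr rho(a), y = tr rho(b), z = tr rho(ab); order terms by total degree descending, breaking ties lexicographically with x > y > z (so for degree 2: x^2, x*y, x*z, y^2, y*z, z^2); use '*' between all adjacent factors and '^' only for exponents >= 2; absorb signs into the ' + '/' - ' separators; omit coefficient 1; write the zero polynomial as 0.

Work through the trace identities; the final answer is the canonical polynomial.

tr(a^2) = tr(a)*tr(a) - tr(1)  (reduce the a square) = x^2 - 2
next, tr(a^3) = tr(a)*tr(a^2) - tr(a)  (reduce the a square) = x^3 - 3*x
and tr(a^4) = tr(a)*tr(a^3) - tr(a^2)  (reduce the a square) = x^4 - 4*x^2 + 2
tr(a^5) = tr(a)*tr(a^4) - tr(a^3)  (reduce the a square) = x^5 - 5*x^3 + 5*x
and tr(b a^2) = tr(a)*tr(b a) - tr(b)  (reduce the a square) = x*z - y
and tr(b a^3) = tr(a)*tr(b a^2) - tr(b a)  (reduce the a square) = x^2*z - x*y - z
and tr(a b a^3) = tr(a)*tr(b a^3) - tr(b a^2)  (reduce the a square) = x^3*z - x^2*y - 2*x*z + y
tr(a^5 b) = tr(a)*tr(a b a^3) - tr(a b a^2)  (reduce the a square) = x^4*z - x^3*y - 3*x^2*z + 2*x*y + z
and tr(b^-1 a^5) = tr(a^5)*tr(b) - tr(a^5 b)  (eliminate b^-1) = x^5*y - x^4*z - 4*x^3*y + 3*x^2*z + 3*x*y - z
tr(a b^2 a) = tr(b)*tr(a^2 b) - tr(a^2)  (reduce the b square) = x*y*z - x^2 - y^2 + 2
and tr(a b^2) = tr(b)*tr(a b) - tr(a)  (reduce the b square) = y*z - x
tr(a b^2 a^2) = tr(a)*tr(a b^2 a) - tr(a b^2)  (reduce the a square) = x^2*y*z - x^3 - x*y^2 - y*z + 3*x
and tr(b^2 a^4) = tr(a)*tr(a b^2 a^2) - tr(a b^2 a)  (reduce the a square) = x^3*y*z - x^4 - x^2*y^2 - 2*x*y*z + 4*x^2 + y^2 - 2
tr(a^3 b^2 a^2) = tr(a)*tr(b^2 a^4) - tr(b^2 a^3)  (reduce the a square) = x^4*y*z - x^5 - x^3*y^2 - 3*x^2*y*z + 5*x^3 + 2*x*y^2 + y*z - 5*x
and tr(a^5 b^2 a) = tr(a)*tr(a^3 b^2 a^2) - tr(a^3 b^2 a)  (reduce the a square) = x^5*y*z - x^6 - x^4*y^2 - 4*x^3*y*z + 6*x^4 + 3*x^2*y^2 + 3*x*y*z - 9*x^2 - y^2 + 2
tr(a b a b) = tr(b a)*tr(b a) - tr(1)  (split on b) = z^2 - 2
next, tr(b^2 a b a) = tr(b)*tr(a b a b) - tr(a b a)  (reduce the b square) = y*z^2 - x*z - y
tr(b^2 a b) = tr(b)*tr(b a b) - tr(b a)  (reduce the b square) = y^2*z - x*y - z
tr(b^2 a b a^2) = tr(a)*tr(b^2 a b a) - tr(b^2 a b)  (reduce the a square) = x*y*z^2 - x^2*z - y^2*z + z
next, tr(a b^2 a b a^2) = tr(a)*tr(b^2 a b a^2) - tr(b^2 a b a)  (reduce the a square) = x^2*y*z^2 - x^3*z - x*y^2*z - y*z^2 + 2*x*z + y
next, tr(a^2 b^2 a b a^2) = tr(a)*tr(a b^2 a b a^2) - tr(a b^2 a b a)  (reduce the a square) = x^3*y*z^2 - x^4*z - x^2*y^2*z - 2*x*y*z^2 + 3*x^2*z + y^2*z + x*y - z
next, tr(a^5 b^2 a b) = tr(a)*tr(a^2 b^2 a b a^2) - tr(a^2 b^2 a b a)  (reduce the a square) = x^4*y*z^2 - x^5*z - x^3*y^2*z - 3*x^2*y*z^2 + 4*x^3*z + 2*x*y^2*z + x^2*y + y*z^2 - 3*x*z - y
next, tr(b a b^-1 a^5 b) = tr(a^5 b^2 a)*tr(b) - tr(a^5 b^2 a b)  (eliminate b^-1) = x^5*y^2*z - x^6*y - x^4*y^3 - x^4*y*z^2 + x^5*z - 3*x^3*y^2*z + 6*x^4*y + 3*x^2*y^3 + 3*x^2*y*z^2 - 4*x^3*z + x*y^2*z - 10*x^2*y - y^3 - y*z^2 + 3*x*z + 3*y
tr(a b a b a) = tr(a)*tr(b a b a) - tr(b a b)  (reduce the a square) = x*z^2 - y*z - x
tr(a^2 b a b a) = tr(a)*tr(a b a b a) - tr(a b a b)  (reduce the a square) = x^2*z^2 - x*y*z - x^2 - z^2 + 2
and tr(b a b a^4) = tr(a)*tr(a^2 b a b a) - tr(a^2 b a b)  (reduce the a square) = x^3*z^2 - x^2*y*z - x^3 - 2*x*z^2 + y*z + 3*x
and tr(a^3 b a b a^2) = tr(a)*tr(b a b a^4) - tr(b a b a^3)  (reduce the a square) = x^4*z^2 - x^3*y*z - x^4 - 3*x^2*z^2 + 2*x*y*z + 4*x^2 + z^2 - 2
next, tr(a^5 b a b a) = tr(a)*tr(a^3 b a b a^2) - tr(a^3 b a b a)  (reduce the a square) = x^5*z^2 - x^4*y*z - x^5 - 4*x^3*z^2 + 3*x^2*y*z + 5*x^3 + 3*x*z^2 - y*z - 5*x
tr(b a b a b a) = tr(b a b a)*tr(b a) - tr(a b)  (split on b) = z^3 - 3*z
tr(b a b a b a^2) = tr(a)*tr(b a b a b a) - tr(b a b a b)  (reduce the a square) = x*z^3 - y*z^2 - 2*x*z + y
next, tr(a b a b a b a^2) = tr(a)*tr(b a b a b a^2) - tr(b a b a b a)  (reduce the a square) = x^2*z^3 - x*y*z^2 - 2*x^2*z - z^3 + x*y + 3*z
tr(a^2 b a b a b a^2) = tr(a)*tr(a b a b a b a^2) - tr(a b a b a b a)  (reduce the a square) = x^3*z^3 - x^2*y*z^2 - 2*x^3*z - 2*x*z^3 + x^2*y + y*z^2 + 5*x*z - y
and tr(a^5 b a b a b) = tr(a)*tr(a^2 b a b a b a^2) - tr(a^2 b a b a b a)  (reduce the a square) = x^4*z^3 - x^3*y*z^2 - 2*x^4*z - 3*x^2*z^3 + x^3*y + 2*x*y*z^2 + 7*x^2*z + z^3 - 2*x*y - 3*z
tr(b a b^-1 a^5 b a) = tr(a^5 b a b a)*tr(b) - tr(a^5 b a b a b)  (eliminate b^-1) = x^5*y*z^2 - x^4*y^2*z - x^4*z^3 - x^5*y - 3*x^3*y*z^2 + 2*x^4*z + 3*x^2*y^2*z + 3*x^2*z^3 + 4*x^3*y + x*y*z^2 - 7*x^2*z - y^2*z - z^3 - 3*x*y + 3*z
next, tr(a^5 b a^-1 b a b^-1) = tr(b a b^-1 a^5 b)*tr(a) - tr(b a b^-1 a^5 b a)  (eliminate a^-1) = x^6*y^2*z - x^7*y - x^5*y^3 - 2*x^5*y*z^2 + x^6*z - 2*x^4*y^2*z + x^4*z^3 + 7*x^5*y + 3*x^3*y^3 + 6*x^3*y*z^2 - 6*x^4*z - 2*x^2*y^2*z - 3*x^2*z^3 - 14*x^3*y - x*y^3 - 2*x*y*z^2 + 10*x^2*z + y^2*z + z^3 + 6*x*y - 3*z
tr(a^5 b a^-1 b a) = tr(b a^6 b)*tr(a) - tr(b a^6 b a)  (eliminate a^-1) = x^6*y*z - x^7 - x^5*y^2 - x^5*z^2 - 3*x^4*y*z + 7*x^5 + 3*x^3*y^2 + 4*x^3*z^2 - 14*x^3 - x*y^2 - 3*x*z^2 + y*z + 7*x
next, tr(a b^-2 a^5 b a^-1 b) = tr(a^5 b a^-1 b a b^-1)*tr(b) - tr(a^5 b a^-1 b a)  (eliminate b^-1) = x^6*y^3*z - x^7*y^2 - x^5*y^4 - 2*x^5*y^2*z^2 - 2*x^4*y^3*z + x^4*y*z^3 + x^7 + 8*x^5*y^2 + x^5*z^2 + 3*x^3*y^4 + 6*x^3*y^2*z^2 - 3*x^4*y*z - 2*x^2*y^3*z - 3*x^2*y*z^3 - 7*x^5 - 17*x^3*y^2 - 4*x^3*z^2 - x*y^4 - 2*x*y^2*z^2 + 10*x^2*y*z + y^3*z + y*z^3 + 14*x^3 + 7*x*y^2 + 3*x*z^2 - 4*y*z - 7*x
and tr(a^5 b a^-1 b^-1 a b^-2) = tr(a b^-2 a^5 b a^-1)*tr(b) - tr(a b^-2 a^5 b a^-1 b)  (eliminate b^-1) = -x^6*y^3*z + x^7*y^2 + x^5*y^4 + 2*x^5*y^2*z^2 + 2*x^4*y^3*z - x^4*y*z^3 - x^7 - 7*x^5*y^2 - x^5*z^2 - 3*x^3*y^4 - 6*x^3*y^2*z^2 + 2*x^4*y*z + 2*x^2*y^3*z + 3*x^2*y*z^3 + 7*x^5 + 13*x^3*y^2 + 4*x^3*z^2 + x*y^4 + 2*x*y^2*z^2 - 7*x^2*y*z - y^3*z - y*z^3 - 14*x^3 - 4*x*y^2 - 3*x*z^2 + 3*y*z + 7*x

-x^6*y^3*z + x^7*y^2 + x^5*y^4 + 2*x^5*y^2*z^2 + 2*x^4*y^3*z - x^4*y*z^3 - x^7 - 7*x^5*y^2 - x^5*z^2 - 3*x^3*y^4 - 6*x^3*y^2*z^2 + 2*x^4*y*z + 2*x^2*y^3*z + 3*x^2*y*z^3 + 7*x^5 + 13*x^3*y^2 + 4*x^3*z^2 + x*y^4 + 2*x*y^2*z^2 - 7*x^2*y*z - y^3*z - y*z^3 - 14*x^3 - 4*x*y^2 - 3*x*z^2 + 3*y*z + 7*x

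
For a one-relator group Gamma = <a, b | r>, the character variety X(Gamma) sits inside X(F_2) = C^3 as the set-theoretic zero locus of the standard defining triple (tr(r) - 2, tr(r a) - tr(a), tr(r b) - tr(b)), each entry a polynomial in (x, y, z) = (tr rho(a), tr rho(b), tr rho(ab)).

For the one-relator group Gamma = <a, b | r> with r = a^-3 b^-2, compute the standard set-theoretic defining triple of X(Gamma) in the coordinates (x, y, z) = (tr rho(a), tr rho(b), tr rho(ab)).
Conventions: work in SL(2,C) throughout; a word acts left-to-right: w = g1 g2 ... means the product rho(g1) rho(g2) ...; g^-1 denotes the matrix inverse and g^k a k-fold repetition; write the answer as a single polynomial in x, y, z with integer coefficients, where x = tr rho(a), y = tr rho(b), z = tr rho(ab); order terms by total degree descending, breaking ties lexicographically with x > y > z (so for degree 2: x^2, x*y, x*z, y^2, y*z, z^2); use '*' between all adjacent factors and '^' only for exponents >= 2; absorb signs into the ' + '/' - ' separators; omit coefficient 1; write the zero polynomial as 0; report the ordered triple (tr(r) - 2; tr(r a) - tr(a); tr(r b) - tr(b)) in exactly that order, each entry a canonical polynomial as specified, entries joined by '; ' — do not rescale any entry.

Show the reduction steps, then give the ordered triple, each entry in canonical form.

trace(a^-1) = trace(a) = x
so trace(a^-1 b) = trace(b)*trace(a) - trace(b a) = x*y - z
reduce: trace(b^-1 a^-1) = trace(a^-1)*trace(b) - trace(a^-1 b) = z
so trace(b^-1 a^-2) = trace(b^-1 a^-1)*trace(a) - trace(b^-1) = x*z - y
reduce: trace(b^-1 a^-3) = trace(b^-1 a^-2)*trace(a) - trace(b^-1 a^-1) = x^2*z - x*y - z
trace(a^-2) = trace(a^-1)*trace(a) - trace(1) = x^2 - 2
reduce: trace(a^-3) = trace(a^-2)*trace(a) - trace(a^-1) = x^3 - 3*x
trace(a^-3 b^-2) = trace(b^-1 a^-3)*trace(b) - trace(b^-1 a^-3 b) = x^2*y*z - x^3 - x*y^2 - y*z + 3*x
so trace(a^-2 b^-2) = trace(a^-2 b^-1)*trace(b) - trace(a^-2)  (eliminate b^-1) = x*y*z - x^2 - y^2 + 2
assemble the triple (trace(r) - 2; trace(r a) - x; trace(r b) - y)

x^2*y*z - x^3 - x*y^2 - y*z + 3*x - 2; x*y*z - x^2 - y^2 - x + 2; x^2*z - x*y - y - z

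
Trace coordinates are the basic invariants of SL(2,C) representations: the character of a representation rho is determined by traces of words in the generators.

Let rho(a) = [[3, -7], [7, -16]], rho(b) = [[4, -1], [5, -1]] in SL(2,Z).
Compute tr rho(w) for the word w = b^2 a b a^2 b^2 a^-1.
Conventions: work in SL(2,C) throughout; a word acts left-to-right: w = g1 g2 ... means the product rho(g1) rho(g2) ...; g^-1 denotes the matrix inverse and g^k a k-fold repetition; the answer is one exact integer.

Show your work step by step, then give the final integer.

rho(b) = [[4, -1], [5, -1]]
... * rho(b) = [[4, -1], [5, -1]]  ->  [[11, -3], [15, -4]]
... * rho(a) = [[3, -7], [7, -16]]  ->  [[12, -29], [17, -41]]
... * rho(b) = [[4, -1], [5, -1]]  ->  [[-97, 17], [-137, 24]]
... * rho(a) = [[3, -7], [7, -16]]  ->  [[-172, 407], [-243, 575]]
... * rho(a) = [[3, -7], [7, -16]]  ->  [[2333, -5308], [3296, -7499]]
... * rho(b) = [[4, -1], [5, -1]]  ->  [[-17208, 2975], [-24311, 4203]]
... * rho(b) = [[4, -1], [5, -1]]  ->  [[-53957, 14233], [-76229, 20108]]
... * rho(a^-1) = [[-16, 7], [-7, 3]]  ->  [[763681, -335000], [1078908, -473279]]
tr = 763681 + -473279 = 290402

290402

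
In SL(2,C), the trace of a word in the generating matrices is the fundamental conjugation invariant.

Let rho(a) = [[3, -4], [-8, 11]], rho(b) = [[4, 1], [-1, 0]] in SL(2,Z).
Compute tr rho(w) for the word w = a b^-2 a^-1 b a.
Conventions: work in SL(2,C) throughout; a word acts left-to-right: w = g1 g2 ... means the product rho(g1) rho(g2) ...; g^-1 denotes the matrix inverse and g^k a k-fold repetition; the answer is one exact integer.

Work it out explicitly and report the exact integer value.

-9808

rho(a) = [[3, -4], [-8, 11]]
... * rho(b^-1) = [[0, -1], [1, 4]]  ->  [[-4, -19], [11, 52]]
... * rho(b^-1) = [[0, -1], [1, 4]]  ->  [[-19, -72], [52, 197]]
... * rho(a^-1) = [[11, 4], [8, 3]]  ->  [[-785, -292], [2148, 799]]
... * rho(b) = [[4, 1], [-1, 0]]  ->  [[-2848, -785], [7793, 2148]]
... * rho(a) = [[3, -4], [-8, 11]]  ->  [[-2264, 2757], [6195, -7544]]
tr = -2264 + -7544 = -9808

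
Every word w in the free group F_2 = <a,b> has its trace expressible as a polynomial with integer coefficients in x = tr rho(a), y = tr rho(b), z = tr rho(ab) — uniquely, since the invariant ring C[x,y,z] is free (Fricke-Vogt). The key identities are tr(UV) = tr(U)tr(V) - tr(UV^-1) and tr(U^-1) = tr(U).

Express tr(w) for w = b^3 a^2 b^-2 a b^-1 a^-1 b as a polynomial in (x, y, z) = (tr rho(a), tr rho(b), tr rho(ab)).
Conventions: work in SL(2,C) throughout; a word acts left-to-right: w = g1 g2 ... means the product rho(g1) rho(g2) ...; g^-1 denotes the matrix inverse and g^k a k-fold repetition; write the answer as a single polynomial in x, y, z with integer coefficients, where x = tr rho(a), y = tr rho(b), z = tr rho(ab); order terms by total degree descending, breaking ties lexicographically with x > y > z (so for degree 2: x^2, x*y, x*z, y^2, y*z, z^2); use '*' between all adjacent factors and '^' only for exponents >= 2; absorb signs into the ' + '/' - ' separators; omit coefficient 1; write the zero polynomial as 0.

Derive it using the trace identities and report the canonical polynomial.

-x^3*y^6*z + x^4*y^5 + x^2*y^7 + 2*x^2*y^5*z^2 + 2*x^3*y^4*z - x*y^6*z - x*y^4*z^3 - 3*x^4*y^3 - 7*x^2*y^5 - 5*x^2*y^3*z^2 + 6*x*y^4*z + 2*x*y^2*z^3 + 2*x^4*y + 14*x^2*y^3 + 2*x^2*y*z^2 - 7*x*y^2*z - 9*x^2*y - y^3 - y*z^2 + x*z + 3*y

tr(a^2 b) = tr(a)*tr(b a) - tr(b) = x*z - y
tr(a^2) = tr(a)*tr(a) - tr(1) = x^2 - 2
tr(a b^2 a) = tr(b)*tr(a^2 b) - tr(a^2) = x*y*z - x^2 - y^2 + 2
tr(a b^2) = tr(b)*tr(a b) - tr(a) = y*z - x
tr(b a^3 b) = tr(a)*tr(a b^2 a) - tr(a b^2) = x^2*y*z - x^3 - x*y^2 - y*z + 3*x
tr(b a^3) = tr(a)*tr(a b a) - tr(a b) = x^2*z - x*y - z
tr(a b^3 a^2) = tr(b)*tr(b a^3 b) - tr(b a^3) = x^2*y^2*z - x^3*y - x*y^3 - x^2*z - y^2*z + 4*x*y + z
tr(a b a b) = tr(a b)*tr(a b) - tr(1) = z^2 - 2
tr(a b a b^2) = tr(b)*tr(a b a b) - tr(a b a) = y*z^2 - x*z - y
tr(b a b^3 a) = tr(b)*tr(a b a b^2) - tr(a b a b) = y^2*z^2 - x*y*z - y^2 - z^2 + 2
tr(b a b^2) = tr(b)*tr(b a b) - tr(b a) = y^2*z - x*y - z
tr(b a b^3) = tr(b)*tr(b a b^2) - tr(b a b) = y^3*z - x*y^2 - 2*y*z + x
tr(a b^3 a^2 b) = tr(a)*tr(b a b^3 a) - tr(b a b^3) = x*y^2*z^2 - x^2*y*z - y^3*z - x*z^2 + 2*y*z + x
tr(b^3 a^2 b^-1 a) = tr(a b^3 a^2)*tr(b) - tr(a b^3 a^2 b) = x^2*y^3*z - x^3*y^2 - x*y^4 - x*y^2*z^2 + 4*x*y^2 + x*z^2 - y*z - x
tr(b^4 a^3) = tr(b)*tr(b^2 a^3 b) - tr(b^2 a^3) = x^2*y^3*z - x^3*y^2 - x*y^4 - 2*x^2*y*z - y^3*z + x^3 + 5*x*y^2 + 2*y*z - 3*x
tr(b^2 a^2 b) = tr(b)*tr(b a^2 b) - tr(b a^2) = x*y^2*z - x^2*y - y^3 - x*z + 3*y
tr(b^4 a^2) = tr(b)*tr(b^2 a^2 b) - tr(b^2 a^2) = x*y^3*z - x^2*y^2 - y^4 - 2*x*y*z + x^2 + 4*y^2 - 2
tr(a b^4 a^3) = tr(a)*tr(b^4 a^3) - tr(b^4 a^2) = x^3*y^3*z - x^4*y^2 - x^2*y^4 - 2*x^3*y*z - 2*x*y^3*z + x^4 + 6*x^2*y^2 + y^4 + 4*x*y*z - 4*x^2 - 4*y^2 + 2
tr(b a^3 b a b^2) = tr(a)*tr(b a b^3 a^2) - tr(b a b^3 a) = x^2*y^2*z^2 - x^3*y*z - x*y^3*z - x^2*z^2 - y^2*z^2 + 3*x*y*z + x^2 + y^2 + z^2 - 2
tr(a b a b a) = tr(a)*tr(b a b a) - tr(b a b) = x*z^2 - y*z - x
tr(a^3 b a b) = tr(a)*tr(a b a b a) - tr(a b a b) = x^2*z^2 - x*y*z - x^2 - z^2 + 2
tr(a^3 b a) = tr(a)*tr(b a^3) - tr(b a^2) = x^3*z - x^2*y - 2*x*z + y
tr(b a^3 b a b) = tr(b)*tr(a^3 b a b) - tr(a^3 b a) = x^2*y*z^2 - x^3*z - x*y^2*z - y*z^2 + 2*x*z + y
tr(a b^4 a^3 b) = tr(b)*tr(b a^3 b a b^2) - tr(b a^3 b a b) = x^2*y^3*z^2 - x^3*y^2*z - x*y^4*z - 2*x^2*y*z^2 - y^3*z^2 + x^3*z + 4*x*y^2*z + x^2*y + y^3 + 2*y*z^2 - 2*x*z - 3*y
tr(a b^-1 a b^4 a^2) = tr(a b^4 a^3)*tr(b) - tr(a b^4 a^3 b) = x^3*y^4*z - x^4*y^3 - x^2*y^5 - x^2*y^3*z^2 - x^3*y^2*z - x*y^4*z + x^4*y + 6*x^2*y^3 + 2*x^2*y*z^2 + y^5 + y^3*z^2 - x^3*z - 5*x^2*y - 5*y^3 - 2*y*z^2 + 2*x*z + 5*y
tr(b a^2 b^2 a) = tr(b)*tr(a b a^2 b) - tr(a b a^2) = x*y*z^2 - x^2*z - y^2*z + z
tr(a^2 b a^2 b^2) = tr(a)*tr(b a^2 b^2 a) - tr(b a^2 b^2) = x^2*y*z^2 - x^3*z - 2*x*y^2*z + x^2*y + y^3 + 2*x*z - 3*y
tr(a^2 b a^2 b) = tr(a)*tr(b a^2 b a) - tr(b a^2 b) = x^2*z^2 - 2*x*y*z + y^2 - 2
tr(b a^2 b a^2 b^2) = tr(b)*tr(a^2 b a^2 b^2) - tr(a^2 b a^2 b) = x^2*y^2*z^2 - x^3*y*z - 2*x*y^3*z + x^2*y^2 - x^2*z^2 + y^4 + 4*x*y*z - 4*y^2 + 2
tr(a b^4 a^2 b a) = tr(b)*tr(b a^2 b a^2 b^2) - tr(b a^2 b a^2 b) = x^2*y^3*z^2 - x^3*y^2*z - 2*x*y^4*z + x^2*y^3 - 2*x^2*y*z^2 + y^5 + x^3*z + 6*x*y^2*z - x^2*y - 5*y^3 - 2*x*z + 5*y
tr(a b a b a b) = tr(b a)*tr(b a b a) - tr(b^-1 a^-1) = z^3 - 3*z
tr(b a b a b^2 a) = tr(b)*tr(a b a b a b) - tr(a b a b a) = y*z^3 - x*z^2 - 2*y*z + x
tr(b a^2 b a b a b) = tr(a)*tr(b a b a b^2 a) - tr(b a b a b^2) = x*y*z^3 - x^2*z^2 - y^2*z^2 - x*y*z + x^2 + y^2 + z^2 - 2
tr(b a^2 b a b a) = tr(a)*tr(b a b a b a) - tr(b a b a b) = x*z^3 - y*z^2 - 2*x*z + y
tr(a^2 b a b a b^3) = tr(b)*tr(b a^2 b a b a b) - tr(b a^2 b a b a) = x*y^2*z^3 - x^2*y*z^2 - y^3*z^2 - x*y^2*z - x*z^3 + x^2*y + y^3 + 2*y*z^2 + 2*x*z - 3*y
tr(a b^4 a^2 b a b) = tr(b)*tr(a^2 b a b a b^3) - tr(a^2 b a b a b^2) = x*y^3*z^3 - x^2*y^2*z^2 - y^4*z^2 - x*y^3*z - 2*x*y*z^3 + x^2*y^2 + x^2*z^2 + y^4 + 3*y^2*z^2 + 3*x*y*z - x^2 - 4*y^2 - z^2 + 2
tr(a b^-1 a b^4 a^2 b) = tr(a b^4 a^2 b a)*tr(b) - tr(a b^4 a^2 b a b) = x^2*y^4*z^2 - x^3*y^3*z - 2*x*y^5*z - x*y^3*z^3 + x^2*y^4 - x^2*y^2*z^2 + y^6 + y^4*z^2 + x^3*y*z + 7*x*y^3*z + 2*x*y*z^3 - 2*x^2*y^2 - x^2*z^2 - 6*y^4 - 3*y^2*z^2 - 5*x*y*z + x^2 + 9*y^2 + z^2 - 2
tr(b^4 a^2 b^-1 a b^-1 a) = tr(a b^-1 a b^4 a^2)*tr(b) - tr(a b^-1 a b^4 a^2 b) = x^3*y^5*z - x^4*y^4 - x^2*y^6 - 2*x^2*y^4*z^2 + x*y^5*z + x*y^3*z^3 + x^4*y^2 + 5*x^2*y^4 + 3*x^2*y^2*z^2 - 2*x^3*y*z - 7*x*y^3*z - 2*x*y*z^3 - 3*x^2*y^2 + x^2*z^2 + y^4 + y^2*z^2 + 7*x*y*z - x^2 - 4*y^2 - z^2 + 2
tr(a b^-1 a^-1 b^4 a^2 b^-1) = tr(b^4 a^2 b^-1 a b^-1)*tr(a) - tr(b^4 a^2 b^-1 a b^-1 a) = -x^3*y^5*z + x^4*y^4 + x^2*y^6 + 2*x^2*y^4*z^2 + x^3*y^3*z - x*y^5*z - x*y^3*z^3 - 2*x^4*y^2 - 6*x^2*y^4 - 4*x^2*y^2*z^2 + 2*x^3*y*z + 7*x*y^3*z + 2*x*y*z^3 + 7*x^2*y^2 - y^4 - y^2*z^2 - 8*x*y*z + 4*y^2 + z^2 - 2
tr(b^5 a) = tr(b)*tr(b^3 a b) - tr(b^3 a) = y^4*z - x*y^3 - 3*y^2*z + 2*x*y + z
tr(b^2) = tr(b)*tr(b) - tr(1) = y^2 - 2
tr(b^3) = tr(b)*tr(b^2) - tr(b) = y^3 - 3*y
tr(b^4) = tr(b)*tr(b^3) - tr(b^2) = y^4 - 4*y^2 + 2
tr(b^5) = tr(b)*tr(b^4) - tr(b^3) = y^5 - 5*y^3 + 5*y
tr(a b^5 a) = tr(a)*tr(b^5 a) - tr(b^5) = x*y^4*z - x^2*y^3 - y^5 - 3*x*y^2*z + 2*x^2*y + 5*y^3 + x*z - 5*y
tr(b^4 a^3 b) = tr(a)*tr(a b^5 a) - tr(a b^5) = x^2*y^4*z - x^3*y^3 - x*y^5 - 3*x^2*y^2*z - y^4*z + 2*x^3*y + 6*x*y^3 + x^2*z + 3*y^2*z - 7*x*y - z
tr(a^-1 b^4 a^3 b) = tr(b^4 a^3 b)*tr(a) - tr(b^4 a^3 b a) = x^3*y^4*z - x^4*y^3 - x^2*y^5 - x^2*y^3*z^2 - 2*x^3*y^2*z + 2*x^4*y + 6*x^2*y^3 + 2*x^2*y*z^2 + y^3*z^2 - x*y^2*z - 8*x^2*y - y^3 - 2*y*z^2 + x*z + 3*y
tr(a b^-1 a^-1 b^4 a^2) = tr(a^-1 b^4 a^3)*tr(b) - tr(a^-1 b^4 a^3 b) = -x^3*y^4*z + x^4*y^3 + x^2*y^5 + x^2*y^3*z^2 + 2*x^3*y^2*z + x*y^4*z - 2*x^4*y - 7*x^2*y^3 - 2*x^2*y*z^2 - y^5 - y^3*z^2 - x*y^2*z + 9*x^2*y + 5*y^3 + 2*y*z^2 - x*z - 5*y
tr(b^3 a^2 b^-2 a b^-1 a^-1 b) = tr(a b^-1 a^-1 b^4 a^2 b^-1)*tr(b) - tr(a b^-1 a^-1 b^4 a^2) = -x^3*y^6*z + x^4*y^5 + x^2*y^7 + 2*x^2*y^5*z^2 + 2*x^3*y^4*z - x*y^6*z - x*y^4*z^3 - 3*x^4*y^3 - 7*x^2*y^5 - 5*x^2*y^3*z^2 + 6*x*y^4*z + 2*x*y^2*z^3 + 2*x^4*y + 14*x^2*y^3 + 2*x^2*y*z^2 - 7*x*y^2*z - 9*x^2*y - y^3 - y*z^2 + x*z + 3*y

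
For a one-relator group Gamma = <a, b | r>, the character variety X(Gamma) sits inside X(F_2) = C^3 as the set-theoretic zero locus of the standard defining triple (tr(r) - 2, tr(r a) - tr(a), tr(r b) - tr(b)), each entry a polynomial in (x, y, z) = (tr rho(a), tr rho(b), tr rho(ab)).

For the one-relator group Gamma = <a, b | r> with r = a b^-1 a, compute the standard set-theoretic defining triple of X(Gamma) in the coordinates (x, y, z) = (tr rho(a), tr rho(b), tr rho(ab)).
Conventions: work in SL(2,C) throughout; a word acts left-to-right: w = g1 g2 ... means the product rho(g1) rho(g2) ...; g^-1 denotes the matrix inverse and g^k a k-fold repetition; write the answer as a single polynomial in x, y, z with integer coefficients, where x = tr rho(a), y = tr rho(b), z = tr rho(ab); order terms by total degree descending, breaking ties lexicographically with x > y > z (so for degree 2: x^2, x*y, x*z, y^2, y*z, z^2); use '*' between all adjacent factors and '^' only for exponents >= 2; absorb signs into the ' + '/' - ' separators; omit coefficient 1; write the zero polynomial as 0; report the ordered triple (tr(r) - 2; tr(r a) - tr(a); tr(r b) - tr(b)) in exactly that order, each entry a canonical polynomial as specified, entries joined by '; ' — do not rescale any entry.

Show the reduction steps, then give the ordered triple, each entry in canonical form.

trace(a^2) = trace(a)*trace(a) - trace(1) = x^2 - 2
trace(a^2 b) = trace(a)*trace(b a) - trace(b) = x*z - y
trace(a b^-1 a) = trace(a^2)*trace(b) - trace(a^2 b) = x^2*y - x*z - y
trace(a^3) = trace(a)*trace(a^2) - trace(a)  (reduce the a square) = x^3 - 3*x
trace(a^3 b) = trace(a)*trace(a b a) - trace(a b)  (reduce the a square) = x^2*z - x*y - z
trace(a b^-1 a^2) = trace(a^3)*trace(b) - trace(a^3 b)  (eliminate b^-1) = x^3*y - x^2*z - 2*x*y + z
trace(a b a b) = trace(b a)*trace(b a) - trace(1)   [split at a repeated b] = z^2 - 2
trace(a b^-1 a b) = trace(a b a)*trace(b) - trace(a b a b)   [inverse elimination on b] = x*y*z - y^2 - z^2 + 2
assemble the triple (trace(r) - 2; trace(r a) - x; trace(r b) - y)

x^2*y - x*z - y - 2; x^3*y - x^2*z - 2*x*y - x + z; x*y*z - y^2 - z^2 - y + 2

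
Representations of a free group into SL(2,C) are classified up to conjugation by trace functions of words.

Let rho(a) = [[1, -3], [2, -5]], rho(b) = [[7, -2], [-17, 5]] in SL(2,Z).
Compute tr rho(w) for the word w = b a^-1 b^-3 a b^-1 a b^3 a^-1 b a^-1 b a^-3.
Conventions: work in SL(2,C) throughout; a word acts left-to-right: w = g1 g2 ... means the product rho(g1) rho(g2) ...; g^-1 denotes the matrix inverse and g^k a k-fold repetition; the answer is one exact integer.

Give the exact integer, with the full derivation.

rho(b) = [[7, -2], [-17, 5]]
... * rho(a^-1) = [[-5, 3], [-2, 1]]  ->  [[-31, 19], [75, -46]]
... * rho(b^-1) = [[5, 2], [17, 7]]  ->  [[168, 71], [-407, -172]]
... * rho(b^-1) = [[5, 2], [17, 7]]  ->  [[2047, 833], [-4959, -2018]]
... * rho(b^-1) = [[5, 2], [17, 7]]  ->  [[24396, 9925], [-59101, -24044]]
... * rho(a) = [[1, -3], [2, -5]]  ->  [[44246, -122813], [-107189, 297523]]
... * rho(b^-1) = [[5, 2], [17, 7]]  ->  [[-1866591, -771199], [4521946, 1868283]]
... * rho(a) = [[1, -3], [2, -5]]  ->  [[-3408989, 9455768], [8258512, -22907253]]
... * rho(b) = [[7, -2], [-17, 5]]  ->  [[-184610979, 54096818], [447232885, -131053289]]
... * rho(b) = [[7, -2], [-17, 5]]  ->  [[-2211922759, 639706048], [5358536108, -1549732215]]
... * rho(b) = [[7, -2], [-17, 5]]  ->  [[-26358462129, 7622375758], [63855200411, -18465733291]]
... * rho(a^-1) = [[-5, 3], [-2, 1]]  ->  [[116547559129, -71453010629], [-282344535473, 173099867942]]
... * rho(b) = [[7, -2], [-17, 5]]  ->  [[2030534094596, -590360171403], [-4919109503325, 1430188410656]]
... * rho(a^-1) = [[-5, 3], [-2, 1]]  ->  [[-8971950130174, 5501242112385], [21735170695313, -13327140099319]]
... * rho(b) = [[7, -2], [-17, 5]]  ->  [[-156324766821763, 45450110822273], [378707576555614, -110106041887221]]
... * rho(a^-1) = [[-5, 3], [-2, 1]]  ->  [[690723612464269, -423524189643016], [-1673325799003628, 1026016687779621]]
... * rho(a^-1) = [[-5, 3], [-2, 1]]  ->  [[-2606569683035313, 1648646647749791], [6314595619458898, -3993960709231263]]
... * rho(a^-1) = [[-5, 3], [-2, 1]]  ->  [[9735555119676983, -6171062401356148], [-23585056678831964, 14949826149145431]]
tr = 9735555119676983 + 14949826149145431 = 24685381268822414

24685381268822414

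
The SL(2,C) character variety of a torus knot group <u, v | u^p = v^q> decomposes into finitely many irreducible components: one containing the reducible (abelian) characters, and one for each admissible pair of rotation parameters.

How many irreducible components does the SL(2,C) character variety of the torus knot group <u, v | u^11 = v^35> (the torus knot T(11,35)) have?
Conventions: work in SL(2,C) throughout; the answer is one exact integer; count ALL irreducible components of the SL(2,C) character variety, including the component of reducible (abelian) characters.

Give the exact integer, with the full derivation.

171

In the torus knot group T(11,35), u^11 = v^35 is central, so an irreducible representation sends it to +I or -I (Schur).
This locks tr(u) to 2*cos(pi*alpha/11), alpha in 1..10, and tr(v) to 2*cos(pi*beta/35), beta in 1..34, on each component of irreducible characters.
Consistency of u^11 = (-1)^alpha I with v^35 = (-1)^beta I forces alpha = beta (mod 2).
count pairs: odd alpha (5 choices) x odd beta (17), plus even alpha (5) x even beta (17): 5*17 + 5*17 = 170.
components with irreducible characters: 170; plus the single component of reducible (abelian) characters: total 171.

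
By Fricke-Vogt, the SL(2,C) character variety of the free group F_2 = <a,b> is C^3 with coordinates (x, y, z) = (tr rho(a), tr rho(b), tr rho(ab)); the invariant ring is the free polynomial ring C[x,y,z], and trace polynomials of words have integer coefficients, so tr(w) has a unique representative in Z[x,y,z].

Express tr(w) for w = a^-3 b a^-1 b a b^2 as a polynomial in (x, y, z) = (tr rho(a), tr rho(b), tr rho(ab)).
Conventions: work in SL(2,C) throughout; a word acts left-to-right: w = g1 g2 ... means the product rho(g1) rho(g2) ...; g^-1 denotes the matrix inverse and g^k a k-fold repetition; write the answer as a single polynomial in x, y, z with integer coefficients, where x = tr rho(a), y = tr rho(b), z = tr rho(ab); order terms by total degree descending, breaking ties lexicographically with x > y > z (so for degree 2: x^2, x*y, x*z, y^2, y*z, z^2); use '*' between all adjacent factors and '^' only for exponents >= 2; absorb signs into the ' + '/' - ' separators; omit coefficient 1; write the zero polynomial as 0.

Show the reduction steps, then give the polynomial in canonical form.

tr(a b^2) = tr(b) * tr(a b) - tr(a) = y*z - x
reduce: tr(b^2 a b) = tr(b) * tr(a b^2) - tr(a b) = y^2*z - x*y - z
reduce: tr(b^2 a b^2) = tr(b) * tr(b^2 a b) - tr(b^2 a) = y^3*z - x*y^2 - 2*y*z + x
tr(a b a b) = tr(a b) * tr(a b) - tr(1) = z^2 - 2
tr(a b a) = tr(a) * tr(b a) - tr(b) = x*z - y
tr(a b^2 a b) = tr(b) * tr(a b a b) - tr(a b a) = y*z^2 - x*z - y
tr(a^2) = tr(a) * tr(a) - tr(1) = x^2 - 2
tr(a b^2 a) = tr(b) * tr(a^2 b) - tr(a^2) = x*y*z - x^2 - y^2 + 2
tr(b^2 a b^2 a) = tr(b) * tr(a b^2 a b) - tr(a b^2 a) = y^2*z^2 - 2*x*y*z + x^2 - 2
tr(b^2 a b^2 a^-1) = tr(b^2 a b^2) * tr(a) - tr(b^2 a b^2 a) = x*y^3*z - x^2*y^2 - y^2*z^2 + 2
tr(a^-1 b^2 a b^2 a^-1) = tr(b^2 a b^2 a^-1) * tr(a) - tr(b^2 a b^2) = x^2*y^3*z - x^3*y^2 - x*y^2*z^2 - y^3*z + x*y^2 + 2*y*z + x
tr(b a b^2 a^-3 b) = tr(a^-1 b^2 a b^2 a^-1) * tr(a) - tr(a^-1 b^2 a b^2) = x^3*y^3*z - x^4*y^2 - x^2*y^2*z^2 - 2*x*y^3*z + 2*x^2*y^2 + y^2*z^2 + 2*x*y*z + x^2 - 2
tr(b a b a b^2) = tr(b) * tr(b a b a b) - tr(b a b a) = y^2*z^2 - x*y*z - y^2 - z^2 + 2
tr(a b a b a b) = tr(b a b a) * tr(b a) - tr(a b) = z^3 - 3*z
tr(a b a b a) = tr(a) * tr(b a b a) - tr(b a b) = x*z^2 - y*z - x
tr(b a b a b^2 a) = tr(b) * tr(a b a b a b) - tr(a b a b a) = y*z^3 - x*z^2 - 2*y*z + x
so tr(a^-1 b a b a b^2) = tr(b a b a b^2) * tr(a) - tr(b a b a b^2 a) = x*y^2*z^2 - x^2*y*z - y*z^3 - x*y^2 + 2*y*z + x
so tr(a^-1 b a b a b^2 a^-1) = tr(a^-1 b a b a b^2) * tr(a) - tr(a^-1 b a b a b^2 a) = x^2*y^2*z^2 - x^3*y*z - x*y*z^3 - x^2*y^2 - y^2*z^2 + 3*x*y*z + x^2 + y^2 + z^2 - 2
so tr(b a b^2 a^-3 b a) = tr(a^-1 b a b a b^2 a^-1) * tr(a) - tr(a^-1 b a b a b^2) = x^3*y^2*z^2 - x^4*y*z - x^2*y*z^3 - x^3*y^2 - 2*x*y^2*z^2 + 4*x^2*y*z + y*z^3 + x^3 + 2*x*y^2 + x*z^2 - 2*y*z - 3*x
so tr(a^-3 b a^-1 b a b^2) = tr(b a b^2 a^-3 b) * tr(a) - tr(b a b^2 a^-3 b a) = x^4*y^3*z - x^5*y^2 - 2*x^3*y^2*z^2 + x^4*y*z - 2*x^2*y^3*z + x^2*y*z^3 + 3*x^3*y^2 + 3*x*y^2*z^2 - 2*x^2*y*z - y*z^3 - 2*x*y^2 - x*z^2 + 2*y*z + x

x^4*y^3*z - x^5*y^2 - 2*x^3*y^2*z^2 + x^4*y*z - 2*x^2*y^3*z + x^2*y*z^3 + 3*x^3*y^2 + 3*x*y^2*z^2 - 2*x^2*y*z - y*z^3 - 2*x*y^2 - x*z^2 + 2*y*z + x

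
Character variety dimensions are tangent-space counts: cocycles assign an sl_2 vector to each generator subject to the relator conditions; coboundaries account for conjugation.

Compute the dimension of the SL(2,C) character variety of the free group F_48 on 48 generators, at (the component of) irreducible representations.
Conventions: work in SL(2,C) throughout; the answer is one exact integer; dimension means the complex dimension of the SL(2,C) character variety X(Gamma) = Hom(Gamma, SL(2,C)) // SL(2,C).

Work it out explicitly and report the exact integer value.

141

Gamma = F_48 has 48 generators and no relators.
A cocycle picks one sl_2 vector per generator freely, giving dim Z^1 = 3*48 = 144.
At an irreducible rho the centralizer of the image in sl_2 is 0, so the coboundary map sl_2 -> Z^1 is injective: dim B^1 = 3.
Therefore dim X = 144 - 3 = 141.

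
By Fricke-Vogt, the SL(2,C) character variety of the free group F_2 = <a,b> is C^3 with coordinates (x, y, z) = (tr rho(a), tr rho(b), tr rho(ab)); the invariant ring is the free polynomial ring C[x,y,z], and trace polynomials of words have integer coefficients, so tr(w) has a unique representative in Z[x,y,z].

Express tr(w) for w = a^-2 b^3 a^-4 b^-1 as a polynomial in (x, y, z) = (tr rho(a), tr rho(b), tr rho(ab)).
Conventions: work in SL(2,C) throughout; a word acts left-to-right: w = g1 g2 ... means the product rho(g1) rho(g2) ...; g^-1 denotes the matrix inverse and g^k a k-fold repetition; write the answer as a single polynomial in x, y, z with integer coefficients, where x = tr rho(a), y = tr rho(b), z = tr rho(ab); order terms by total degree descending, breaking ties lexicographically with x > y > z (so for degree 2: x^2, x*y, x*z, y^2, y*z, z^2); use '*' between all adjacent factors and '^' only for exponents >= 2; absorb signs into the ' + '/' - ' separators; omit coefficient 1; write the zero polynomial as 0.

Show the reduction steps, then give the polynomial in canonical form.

x^5*y^3*z - x^4*y^4 - x^4*y^2*z^2 - 2*x^5*y*z - 2*x^3*y^3*z + 2*x^4*y^2 + x^4*z^2 + 2*x^2*y^4 + 2*x^2*y^2*z^2 + 6*x^3*y*z - 4*x^2*y^2 - 2*x^2*z^2 - 3*x*y*z - x^2 - y^2 + 2

trace(b^2) = trace(b) trace(b) - trace(1) = y^2 - 2
trace(b^3) = trace(b) trace(b^2) - trace(b) = y^3 - 3*y
next, trace(a b^2) = trace(b) trace(a b) - trace(a) = y*z - x
next, trace(b^3 a) = trace(b) trace(a b^2) - trace(a b) = y^2*z - x*y - z
trace(a^-1 b^3) = trace(b^3) trace(a) - trace(b^3 a) = x*y^3 - y^2*z - 2*x*y + z
and trace(a^-1 b^3 a^-1) = trace(a^-1 b^3) trace(a) - trace(a^-1 b^3 a) = x^2*y^3 - x*y^2*z - 2*x^2*y - y^3 + x*z + 3*y
and trace(b^3 a^-3) = trace(a^-1 b^3 a^-1) trace(a) - trace(a^-1 b^3) = x^3*y^3 - x^2*y^2*z - 2*x^3*y - 2*x*y^3 + x^2*z + y^2*z + 5*x*y - z
and trace(a^-2 b^3 a^-2) = trace(b^3 a^-3) trace(a) - trace(b^3 a^-2) = x^4*y^3 - x^3*y^2*z - 2*x^4*y - 3*x^2*y^3 + x^3*z + 2*x*y^2*z + 7*x^2*y + y^3 - 2*x*z - 3*y
next, trace(a^-4 b^3 a^-1) = trace(a^-2 b^3 a^-2) trace(a) - trace(a^-2 b^3 a^-1) = x^5*y^3 - x^4*y^2*z - 2*x^5*y - 4*x^3*y^3 + x^4*z + 3*x^2*y^2*z + 9*x^3*y + 3*x*y^3 - 3*x^2*z - y^2*z - 8*x*y + z
and trace(a^-2 b^3 a^-4) = trace(a^-4 b^3 a^-1) trace(a) - trace(a^-4 b^3) = x^6*y^3 - x^5*y^2*z - 2*x^6*y - 5*x^4*y^3 + x^5*z + 4*x^3*y^2*z + 11*x^4*y + 6*x^2*y^3 - 4*x^3*z - 3*x*y^2*z - 15*x^2*y - y^3 + 3*x*z + 3*y
next, trace(b^4) = trace(b) trace(b^3) - trace(b^2) = y^4 - 4*y^2 + 2
and trace(b^4 a) = trace(b) trace(a b^3) - trace(a b^2) = y^3*z - x*y^2 - 2*y*z + x
next, trace(b a^-1 b^3) = trace(b^4) trace(a) - trace(b^4 a) = x*y^4 - y^3*z - 3*x*y^2 + 2*y*z + x
trace(a b a b) = trace(b a) trace(b a) - trace(1) = z^2 - 2
next, trace(a b a) = trace(a) trace(b a) - trace(b) = x*z - y
and trace(a b a b^2) = trace(b) trace(a b a b) - trace(a b a) = y*z^2 - x*z - y
trace(b^3 a b a) = trace(b) trace(a b a b^2) - trace(a b a b) = y^2*z^2 - x*y*z - y^2 - z^2 + 2
trace(b a^-1 b^3 a) = trace(b^3 a b) trace(a) - trace(b^3 a b a) = x*y^3*z - x^2*y^2 - y^2*z^2 - x*y*z + x^2 + y^2 + z^2 - 2
and trace(b a^-1 b^3 a^-1) = trace(b a^-1 b^3) trace(a) - trace(b a^-1 b^3 a) = x^2*y^4 - 2*x*y^3*z - 2*x^2*y^2 + y^2*z^2 + 3*x*y*z - y^2 - z^2 + 2
trace(a^-1 b a^-1 b^3 a^-1) = trace(b a^-1 b^3 a^-1) trace(a) - trace(b a^-1 b^3) = x^3*y^4 - 2*x^2*y^3*z - 2*x^3*y^2 - x*y^4 + x*y^2*z^2 + 3*x^2*y*z + y^3*z + 2*x*y^2 - x*z^2 - 2*y*z + x
trace(b^3 a^-3 b a^-1) = trace(a^-1 b a^-1 b^3 a^-1) trace(a) - trace(a^-1 b a^-1 b^3) = x^4*y^4 - 2*x^3*y^3*z - 2*x^4*y^2 - 2*x^2*y^4 + x^2*y^2*z^2 + 3*x^3*y*z + 3*x*y^3*z + 4*x^2*y^2 - x^2*z^2 - y^2*z^2 - 5*x*y*z + x^2 + y^2 + z^2 - 2
trace(a^-1 b^4 a^-1) = trace(a^-1 b^4) trace(a) - trace(a^-1 b^4 a) = x^2*y^4 - x*y^3*z - 3*x^2*y^2 - y^4 + 2*x*y*z + x^2 + 4*y^2 - 2
and trace(b^3 a^-3 b) = trace(a^-1 b^4 a^-1) trace(a) - trace(a^-1 b^4) = x^3*y^4 - x^2*y^3*z - 3*x^3*y^2 - 2*x*y^4 + 2*x^2*y*z + y^3*z + x^3 + 7*x*y^2 - 2*y*z - 3*x
and trace(a^-3 b a^-2 b^3) = trace(b^3 a^-3 b a^-1) trace(a) - trace(b^3 a^-3 b) = x^5*y^4 - 2*x^4*y^3*z - 2*x^5*y^2 - 3*x^3*y^4 + x^3*y^2*z^2 + 3*x^4*y*z + 4*x^2*y^3*z + 7*x^3*y^2 - x^3*z^2 + 2*x*y^4 - x*y^2*z^2 - 7*x^2*y*z - y^3*z - 6*x*y^2 + x*z^2 + 2*y*z + x
next, trace(a^-2 b a^-2 b^3) = trace(b^3 a^-2 b a^-1) trace(a) - trace(b^3 a^-2 b) = x^4*y^4 - 2*x^3*y^3*z - 2*x^4*y^2 - 2*x^2*y^4 + x^2*y^2*z^2 + 3*x^3*y*z + 2*x*y^3*z + 5*x^2*y^2 - x^2*z^2 + y^4 - 4*x*y*z - 4*y^2 + 2
trace(a^-2 b^3 a^-4 b) = trace(a^-3 b a^-2 b^3) trace(a) - trace(a^-3 b a^-2 b^3 a) = x^6*y^4 - 2*x^5*y^3*z - 2*x^6*y^2 - 4*x^4*y^4 + x^4*y^2*z^2 + 3*x^5*y*z + 6*x^3*y^3*z + 9*x^4*y^2 - x^4*z^2 + 4*x^2*y^4 - 2*x^2*y^2*z^2 - 10*x^3*y*z - 3*x*y^3*z - 11*x^2*y^2 + 2*x^2*z^2 - y^4 + 6*x*y*z + x^2 + 4*y^2 - 2
trace(a^-2 b^3 a^-4 b^-1) = trace(a^-2 b^3 a^-4) trace(b) - trace(a^-2 b^3 a^-4 b) = x^5*y^3*z - x^4*y^4 - x^4*y^2*z^2 - 2*x^5*y*z - 2*x^3*y^3*z + 2*x^4*y^2 + x^4*z^2 + 2*x^2*y^4 + 2*x^2*y^2*z^2 + 6*x^3*y*z - 4*x^2*y^2 - 2*x^2*z^2 - 3*x*y*z - x^2 - y^2 + 2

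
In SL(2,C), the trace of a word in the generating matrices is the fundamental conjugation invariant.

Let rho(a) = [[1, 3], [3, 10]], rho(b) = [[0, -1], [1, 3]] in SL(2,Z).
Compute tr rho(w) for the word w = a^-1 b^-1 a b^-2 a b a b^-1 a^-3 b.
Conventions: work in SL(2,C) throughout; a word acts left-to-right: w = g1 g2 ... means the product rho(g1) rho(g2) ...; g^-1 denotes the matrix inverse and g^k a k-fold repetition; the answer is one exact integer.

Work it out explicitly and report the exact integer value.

rho(a^-1) = [[10, -3], [-3, 1]]
... * rho(b^-1) = [[3, 1], [-1, 0]]  ->  [[33, 10], [-10, -3]]
... * rho(a) = [[1, 3], [3, 10]]  ->  [[63, 199], [-19, -60]]
... * rho(b^-1) = [[3, 1], [-1, 0]]  ->  [[-10, 63], [3, -19]]
... * rho(b^-1) = [[3, 1], [-1, 0]]  ->  [[-93, -10], [28, 3]]
... * rho(a) = [[1, 3], [3, 10]]  ->  [[-123, -379], [37, 114]]
... * rho(b) = [[0, -1], [1, 3]]  ->  [[-379, -1014], [114, 305]]
... * rho(a) = [[1, 3], [3, 10]]  ->  [[-3421, -11277], [1029, 3392]]
... * rho(b^-1) = [[3, 1], [-1, 0]]  ->  [[1014, -3421], [-305, 1029]]
... * rho(a^-1) = [[10, -3], [-3, 1]]  ->  [[20403, -6463], [-6137, 1944]]
... * rho(a^-1) = [[10, -3], [-3, 1]]  ->  [[223419, -67672], [-67202, 20355]]
... * rho(a^-1) = [[10, -3], [-3, 1]]  ->  [[2437206, -737929], [-733085, 221961]]
... * rho(b) = [[0, -1], [1, 3]]  ->  [[-737929, -4650993], [221961, 1398968]]
tr = -737929 + 1398968 = 661039

661039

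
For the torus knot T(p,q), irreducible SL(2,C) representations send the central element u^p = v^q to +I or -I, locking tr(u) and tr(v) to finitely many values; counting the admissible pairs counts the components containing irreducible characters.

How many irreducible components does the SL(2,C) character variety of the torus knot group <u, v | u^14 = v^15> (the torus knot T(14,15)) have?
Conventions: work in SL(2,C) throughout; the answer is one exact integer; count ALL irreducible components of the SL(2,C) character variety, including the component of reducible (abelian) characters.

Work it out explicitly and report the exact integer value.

92

In the torus knot group T(14,15), u^14 = v^15 is central, so an irreducible representation sends it to +I or -I (Schur).
On an irreducible component, tr(u) is locked at 2*cos(pi*alpha/14) for some alpha in 1..13, and tr(v) at 2*cos(pi*beta/15) for some beta in 1..14.
The two central values (-1)^alpha I and (-1)^beta I must be the same matrix, so alpha and beta share a parity.
count pairs: odd alpha (7 choices) x odd beta (7), plus even alpha (6) x even beta (7): 7*7 + 6*7 = 91.
components with irreducible characters: 91; plus the single component of reducible (abelian) characters: total 92.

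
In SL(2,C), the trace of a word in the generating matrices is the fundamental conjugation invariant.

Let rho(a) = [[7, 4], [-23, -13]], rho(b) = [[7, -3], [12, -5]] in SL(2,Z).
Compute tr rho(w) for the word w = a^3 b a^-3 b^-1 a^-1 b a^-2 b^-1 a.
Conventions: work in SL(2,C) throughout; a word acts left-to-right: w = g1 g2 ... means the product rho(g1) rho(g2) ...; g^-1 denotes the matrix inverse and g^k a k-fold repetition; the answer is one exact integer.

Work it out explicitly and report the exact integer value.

rho(a) = [[7, 4], [-23, -13]]
... * rho(a) = [[7, 4], [-23, -13]]  ->  [[-43, -24], [138, 77]]
... * rho(a) = [[7, 4], [-23, -13]]  ->  [[251, 140], [-805, -449]]
... * rho(b) = [[7, -3], [12, -5]]  ->  [[3437, -1453], [-11023, 4660]]
... * rho(a^-1) = [[-13, -4], [23, 7]]  ->  [[-78100, -23919], [250479, 76712]]
... * rho(a^-1) = [[-13, -4], [23, 7]]  ->  [[465163, 144967], [-1491851, -464932]]
... * rho(a^-1) = [[-13, -4], [23, 7]]  ->  [[-2712878, -845883], [8700627, 2712880]]
... * rho(b^-1) = [[-5, 3], [-12, 7]]  ->  [[23714986, -14059815], [-76057695, 45092041]]
... * rho(a^-1) = [[-13, -4], [23, 7]]  ->  [[-631670563, -193278649], [2025866978, 619875067]]
... * rho(b) = [[7, -3], [12, -5]]  ->  [[-6741037729, 2861404934], [21619569650, -9176976269]]
... * rho(a^-1) = [[-13, -4], [23, 7]]  ->  [[153445803959, 46993985454], [-492124859637, -150717112483]]
... * rho(a^-1) = [[-13, -4], [23, 7]]  ->  [[-913933786025, -284825317658], [2931129588172, 913479651167]]
... * rho(b^-1) = [[-5, 3], [-12, 7]]  ->  [[7987572742021, -4735578581681], [-25617403754864, 15187746322685]]
... * rho(a) = [[7, 4], [-23, -13]]  ->  [[164831316572810, 93512812529937], [-528639991705803, -299910317214361]]
tr = 164831316572810 + -299910317214361 = -135079000641551

-135079000641551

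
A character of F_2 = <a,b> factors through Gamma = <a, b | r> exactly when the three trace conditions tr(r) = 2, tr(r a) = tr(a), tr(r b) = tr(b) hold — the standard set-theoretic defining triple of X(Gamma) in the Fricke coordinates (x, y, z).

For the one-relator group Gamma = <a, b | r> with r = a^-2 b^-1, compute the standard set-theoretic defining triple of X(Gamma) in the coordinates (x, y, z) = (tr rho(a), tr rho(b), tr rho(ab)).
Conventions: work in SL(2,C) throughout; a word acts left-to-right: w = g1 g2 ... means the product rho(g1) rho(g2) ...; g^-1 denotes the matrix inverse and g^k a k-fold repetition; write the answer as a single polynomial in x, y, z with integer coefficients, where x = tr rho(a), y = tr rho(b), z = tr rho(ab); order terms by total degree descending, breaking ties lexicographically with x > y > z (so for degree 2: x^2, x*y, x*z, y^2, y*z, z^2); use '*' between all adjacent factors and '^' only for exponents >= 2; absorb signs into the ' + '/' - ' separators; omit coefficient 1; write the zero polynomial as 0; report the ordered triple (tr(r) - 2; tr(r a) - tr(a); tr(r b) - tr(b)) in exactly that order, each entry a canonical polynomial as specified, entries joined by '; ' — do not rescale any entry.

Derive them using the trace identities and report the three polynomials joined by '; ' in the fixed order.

trace(a^-1) = trace(a) = x
trace(a^-1 b) = trace(b)*trace(a) - trace(b a)   [inverse elimination on a] = x*y - z
reduce: trace(b^-1 a^-1) = trace(a^-1)*trace(b) - trace(a^-1 b)   [inverse elimination on b] = z
trace(a^-2 b^-1) = trace(b^-1 a^-1)*trace(a) - trace(b^-1)   [inverse elimination on a] = x*z - y
so trace(a^-2) = trace(a^-1)*trace(a) - trace(1)  (eliminate a^-1) = x^2 - 2
assemble the triple (trace(r) - 2; trace(r a) - x; trace(r b) - y)

x*z - y - 2; -x + z; x^2 - y - 2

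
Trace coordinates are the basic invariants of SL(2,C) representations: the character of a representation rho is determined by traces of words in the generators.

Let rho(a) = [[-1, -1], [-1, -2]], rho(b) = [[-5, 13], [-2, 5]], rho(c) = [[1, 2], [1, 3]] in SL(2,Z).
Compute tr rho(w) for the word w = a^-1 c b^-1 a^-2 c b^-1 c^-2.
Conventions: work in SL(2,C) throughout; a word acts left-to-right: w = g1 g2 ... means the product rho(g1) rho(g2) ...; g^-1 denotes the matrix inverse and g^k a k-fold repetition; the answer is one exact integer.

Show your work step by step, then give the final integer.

rho(a^-1) = [[-2, 1], [1, -1]]
... * rho(c) = [[1, 2], [1, 3]]  ->  [[-1, -1], [0, -1]]
... * rho(b^-1) = [[5, -13], [2, -5]]  ->  [[-7, 18], [-2, 5]]
... * rho(a^-1) = [[-2, 1], [1, -1]]  ->  [[32, -25], [9, -7]]
... * rho(a^-1) = [[-2, 1], [1, -1]]  ->  [[-89, 57], [-25, 16]]
... * rho(c) = [[1, 2], [1, 3]]  ->  [[-32, -7], [-9, -2]]
... * rho(b^-1) = [[5, -13], [2, -5]]  ->  [[-174, 451], [-49, 127]]
... * rho(c^-1) = [[3, -2], [-1, 1]]  ->  [[-973, 799], [-274, 225]]
... * rho(c^-1) = [[3, -2], [-1, 1]]  ->  [[-3718, 2745], [-1047, 773]]
tr = -3718 + 773 = -2945

-2945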